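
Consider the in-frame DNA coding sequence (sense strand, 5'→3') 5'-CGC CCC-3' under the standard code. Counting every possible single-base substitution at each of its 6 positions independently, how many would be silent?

Codon 1 (CGC, Arg): 3 synonymous substitutions.
Codon 2 (CCC, Pro): 3 synonymous substitutions.
Total: 3 + 3 = 6.

6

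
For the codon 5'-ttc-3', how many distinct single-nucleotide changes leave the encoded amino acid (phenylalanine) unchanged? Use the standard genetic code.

Position 1: none → 0 synonymous.
Position 2: none → 0 synonymous.
Position 3: TTT → 1 synonymous.
Total: 0 + 0 + 1 = 1.

1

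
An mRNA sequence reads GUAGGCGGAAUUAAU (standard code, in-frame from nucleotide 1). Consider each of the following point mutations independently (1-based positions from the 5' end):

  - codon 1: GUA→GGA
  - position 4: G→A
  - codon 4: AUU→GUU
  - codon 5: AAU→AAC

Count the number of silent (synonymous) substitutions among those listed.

Codon 1: GUA (Val) → GGA (Gly) — missense.
Codon 2: GGC (Gly) → AGC (Ser) — missense.
Codon 4: AUU (Ile) → GUU (Val) — missense.
Codon 5: AAU (Asn) → AAC (Asn) — synonymous.
Synonymous: 1 of 4.

1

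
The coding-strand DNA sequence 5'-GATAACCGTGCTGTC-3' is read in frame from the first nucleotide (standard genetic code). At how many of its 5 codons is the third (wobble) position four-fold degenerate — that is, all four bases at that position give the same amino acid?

3

Codon 1 GAT (Asp): third position 2-fold.
Codon 2 AAC (Asn): third position 2-fold.
Codon 3 CGT (Arg): third position 4-fold.
Codon 4 GCT (Ala): third position 4-fold.
Codon 5 GTC (Val): third position 4-fold.
Four-fold degenerate third positions: 3.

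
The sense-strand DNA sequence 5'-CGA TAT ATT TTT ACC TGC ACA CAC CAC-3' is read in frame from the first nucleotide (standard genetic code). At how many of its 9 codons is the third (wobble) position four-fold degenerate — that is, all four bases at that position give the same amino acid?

Codon 1 CGA (Arg): third position 4-fold.
Codon 2 TAT (Tyr): third position 2-fold.
Codon 3 ATT (Ile): third position 3-fold.
Codon 4 TTT (Phe): third position 2-fold.
Codon 5 ACC (Thr): third position 4-fold.
Codon 6 TGC (Cys): third position 2-fold.
Codon 7 ACA (Thr): third position 4-fold.
Codon 8 CAC (His): third position 2-fold.
Codon 9 CAC (His): third position 2-fold.
Four-fold degenerate third positions: 3.

3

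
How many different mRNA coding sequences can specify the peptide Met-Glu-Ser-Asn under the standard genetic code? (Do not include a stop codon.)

24

Met: 1 codon.
Glu: 2 codons.
Ser: 6 codons.
Asn: 2 codons.
1 × 2 × 6 × 2 = 24.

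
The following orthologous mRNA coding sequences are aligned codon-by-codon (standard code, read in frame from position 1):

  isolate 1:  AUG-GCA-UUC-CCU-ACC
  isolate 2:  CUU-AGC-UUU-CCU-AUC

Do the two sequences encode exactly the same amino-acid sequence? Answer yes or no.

Codon 1: AUG Met / CUU Leu — nonsynonymous.
Codon 2: GCA Ala / AGC Ser — nonsynonymous.
Codon 3: UUC Phe / UUU Phe — synonymous.
Codon 4: CCU Pro / CCU Pro — identical.
Codon 5: ACC Thr / AUC Ile — nonsynonymous.
Nonsynonymous differences: 3 → different protein.

no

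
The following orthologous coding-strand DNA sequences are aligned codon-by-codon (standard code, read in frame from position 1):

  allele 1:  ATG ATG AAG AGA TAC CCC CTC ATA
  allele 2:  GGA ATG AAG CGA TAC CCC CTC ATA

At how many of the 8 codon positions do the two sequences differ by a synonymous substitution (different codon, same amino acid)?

Codon 1: ATG Met / GGA Gly — nonsynonymous.
Codon 2: ATG Met / ATG Met — identical.
Codon 3: AAG Lys / AAG Lys — identical.
Codon 4: AGA Arg / CGA Arg — synonymous.
Codon 5: TAC Tyr / TAC Tyr — identical.
Codon 6: CCC Pro / CCC Pro — identical.
Codon 7: CTC Leu / CTC Leu — identical.
Codon 8: ATA Ile / ATA Ile — identical.
Synonymous differences: 1.

1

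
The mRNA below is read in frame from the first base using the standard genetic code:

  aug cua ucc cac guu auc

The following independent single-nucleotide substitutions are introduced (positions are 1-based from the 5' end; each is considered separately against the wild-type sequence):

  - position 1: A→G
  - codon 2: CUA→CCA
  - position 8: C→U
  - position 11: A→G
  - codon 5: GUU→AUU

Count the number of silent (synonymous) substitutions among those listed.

Codon 1: AUG (Met) → GUG (Val) — missense.
Codon 2: CUA (Leu) → CCA (Pro) — missense.
Codon 3: UCC (Ser) → UUC (Phe) — missense.
Codon 4: CAC (His) → CGC (Arg) — missense.
Codon 5: GUU (Val) → AUU (Ile) — missense.
Synonymous: 0 of 5.

0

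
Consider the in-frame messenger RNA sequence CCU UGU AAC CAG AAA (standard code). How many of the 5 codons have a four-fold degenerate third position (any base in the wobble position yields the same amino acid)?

Codon 1 CCU (Pro): third position 4-fold.
Codon 2 UGU (Cys): third position 2-fold.
Codon 3 AAC (Asn): third position 2-fold.
Codon 4 CAG (Gln): third position 2-fold.
Codon 5 AAA (Lys): third position 2-fold.
Four-fold degenerate third positions: 1.

1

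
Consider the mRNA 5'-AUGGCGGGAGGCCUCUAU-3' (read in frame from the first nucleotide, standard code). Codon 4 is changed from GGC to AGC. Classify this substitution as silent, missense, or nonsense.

Position 10 falls in codon 4: GGC → Gly.
After the substitution the codon is AGC → Ser.
Gly ≠ Ser, so this is a missense mutation.

missense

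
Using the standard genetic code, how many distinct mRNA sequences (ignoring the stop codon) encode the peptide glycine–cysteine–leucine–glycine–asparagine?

384

Gly: 4 codons.
Cys: 2 codons.
Leu: 6 codons.
Gly: 4 codons.
Asn: 2 codons.
4 × 2 × 6 × 4 × 2 = 384.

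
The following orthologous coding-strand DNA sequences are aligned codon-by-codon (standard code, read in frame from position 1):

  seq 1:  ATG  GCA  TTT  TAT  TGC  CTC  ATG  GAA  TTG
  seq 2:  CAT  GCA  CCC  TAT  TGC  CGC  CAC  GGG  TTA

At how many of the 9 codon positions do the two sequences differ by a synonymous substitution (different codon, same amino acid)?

Codon 1: ATG Met / CAT His — nonsynonymous.
Codon 2: GCA Ala / GCA Ala — identical.
Codon 3: TTT Phe / CCC Pro — nonsynonymous.
Codon 4: TAT Tyr / TAT Tyr — identical.
Codon 5: TGC Cys / TGC Cys — identical.
Codon 6: CTC Leu / CGC Arg — nonsynonymous.
Codon 7: ATG Met / CAC His — nonsynonymous.
Codon 8: GAA Glu / GGG Gly — nonsynonymous.
Codon 9: TTG Leu / TTA Leu — synonymous.
Synonymous differences: 1.

1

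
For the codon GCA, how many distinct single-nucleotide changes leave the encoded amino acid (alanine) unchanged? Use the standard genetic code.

Position 1: none → 0 synonymous.
Position 2: none → 0 synonymous.
Position 3: GCU, GCC, GCG → 3 synonymous.
Total: 0 + 0 + 3 = 3.

3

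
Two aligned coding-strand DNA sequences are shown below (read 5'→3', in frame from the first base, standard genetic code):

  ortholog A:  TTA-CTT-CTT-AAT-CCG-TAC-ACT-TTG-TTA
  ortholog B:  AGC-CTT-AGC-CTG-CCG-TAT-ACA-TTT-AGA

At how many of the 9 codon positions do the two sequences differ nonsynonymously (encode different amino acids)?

Codon 1: TTA Leu / AGC Ser — nonsynonymous.
Codon 2: CTT Leu / CTT Leu — identical.
Codon 3: CTT Leu / AGC Ser — nonsynonymous.
Codon 4: AAT Asn / CTG Leu — nonsynonymous.
Codon 5: CCG Pro / CCG Pro — identical.
Codon 6: TAC Tyr / TAT Tyr — synonymous.
Codon 7: ACT Thr / ACA Thr — synonymous.
Codon 8: TTG Leu / TTT Phe — nonsynonymous.
Codon 9: TTA Leu / AGA Arg — nonsynonymous.
Nonsynonymous differences: 5.

5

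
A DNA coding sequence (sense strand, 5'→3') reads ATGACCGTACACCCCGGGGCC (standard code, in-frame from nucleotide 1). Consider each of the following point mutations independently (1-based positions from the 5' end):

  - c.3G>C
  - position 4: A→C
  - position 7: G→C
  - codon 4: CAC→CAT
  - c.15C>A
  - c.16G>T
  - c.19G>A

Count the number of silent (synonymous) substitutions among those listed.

2

Codon 1: ATG (Met) → ATC (Ile) — missense.
Codon 2: ACC (Thr) → CCC (Pro) — missense.
Codon 3: GTA (Val) → CTA (Leu) — missense.
Codon 4: CAC (His) → CAT (His) — synonymous.
Codon 5: CCC (Pro) → CCA (Pro) — synonymous.
Codon 6: GGG (Gly) → TGG (Trp) — missense.
Codon 7: GCC (Ala) → ACC (Thr) — missense.
Synonymous: 2 of 7.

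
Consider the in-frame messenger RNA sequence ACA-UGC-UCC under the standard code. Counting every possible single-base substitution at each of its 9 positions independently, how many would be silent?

Codon 1 (ACA, Thr): 3 synonymous substitutions.
Codon 2 (UGC, Cys): 1 synonymous substitution.
Codon 3 (UCC, Ser): 3 synonymous substitutions.
Total: 3 + 1 + 3 = 7.

7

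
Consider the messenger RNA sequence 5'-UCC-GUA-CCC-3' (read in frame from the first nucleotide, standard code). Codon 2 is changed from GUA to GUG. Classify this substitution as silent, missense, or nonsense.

silent

Position 6 falls in codon 2: GUA → Val.
After the substitution the codon is GUG → Val.
Both encode Val, so the change is synonymous.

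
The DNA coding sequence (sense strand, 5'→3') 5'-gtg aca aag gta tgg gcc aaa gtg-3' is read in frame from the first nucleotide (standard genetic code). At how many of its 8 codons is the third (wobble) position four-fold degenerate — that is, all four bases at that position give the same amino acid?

Codon 1 GTG (Val): third position 4-fold.
Codon 2 ACA (Thr): third position 4-fold.
Codon 3 AAG (Lys): third position 2-fold.
Codon 4 GTA (Val): third position 4-fold.
Codon 5 TGG (Trp): third position 1-fold.
Codon 6 GCC (Ala): third position 4-fold.
Codon 7 AAA (Lys): third position 2-fold.
Codon 8 GTG (Val): third position 4-fold.
Four-fold degenerate third positions: 5.

5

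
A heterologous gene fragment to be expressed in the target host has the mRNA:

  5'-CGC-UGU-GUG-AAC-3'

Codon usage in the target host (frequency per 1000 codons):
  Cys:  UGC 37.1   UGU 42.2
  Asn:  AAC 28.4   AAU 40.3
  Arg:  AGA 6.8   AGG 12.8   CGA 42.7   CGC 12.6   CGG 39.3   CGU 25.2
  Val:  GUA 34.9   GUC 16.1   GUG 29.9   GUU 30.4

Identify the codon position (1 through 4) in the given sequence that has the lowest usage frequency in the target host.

1

Codon 1 CGC (Arg): 12.6 per 1000.
Codon 2 UGU (Cys): 42.2 per 1000.
Codon 3 GUG (Val): 29.9 per 1000.
Codon 4 AAC (Asn): 28.4 per 1000.
Lowest frequency is 12.6 at codon 1.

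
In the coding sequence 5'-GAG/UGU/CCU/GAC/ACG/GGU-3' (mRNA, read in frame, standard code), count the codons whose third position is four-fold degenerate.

Codon 1 GAG (Glu): third position 2-fold.
Codon 2 UGU (Cys): third position 2-fold.
Codon 3 CCU (Pro): third position 4-fold.
Codon 4 GAC (Asp): third position 2-fold.
Codon 5 ACG (Thr): third position 4-fold.
Codon 6 GGU (Gly): third position 4-fold.
Four-fold degenerate third positions: 3.

3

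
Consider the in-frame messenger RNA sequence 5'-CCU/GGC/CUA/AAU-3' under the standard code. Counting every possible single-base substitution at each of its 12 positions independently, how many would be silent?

11

Codon 1 (CCU, Pro): 3 synonymous substitutions.
Codon 2 (GGC, Gly): 3 synonymous substitutions.
Codon 3 (CUA, Leu): 4 synonymous substitutions.
Codon 4 (AAU, Asn): 1 synonymous substitution.
Total: 3 + 3 + 4 + 1 = 11.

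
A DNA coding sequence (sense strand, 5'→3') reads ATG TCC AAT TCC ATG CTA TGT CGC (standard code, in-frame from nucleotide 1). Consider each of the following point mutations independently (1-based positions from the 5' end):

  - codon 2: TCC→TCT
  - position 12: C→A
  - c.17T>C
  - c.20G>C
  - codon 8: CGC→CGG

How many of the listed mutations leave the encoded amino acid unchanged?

Codon 2: TCC (Ser) → TCT (Ser) — synonymous.
Codon 4: TCC (Ser) → TCA (Ser) — synonymous.
Codon 6: CTA (Leu) → CCA (Pro) — missense.
Codon 7: TGT (Cys) → TCT (Ser) — missense.
Codon 8: CGC (Arg) → CGG (Arg) — synonymous.
Synonymous: 3 of 5.

3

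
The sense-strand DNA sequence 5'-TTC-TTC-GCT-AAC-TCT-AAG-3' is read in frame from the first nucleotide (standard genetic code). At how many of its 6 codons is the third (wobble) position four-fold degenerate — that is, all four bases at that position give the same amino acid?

2

Codon 1 TTC (Phe): third position 2-fold.
Codon 2 TTC (Phe): third position 2-fold.
Codon 3 GCT (Ala): third position 4-fold.
Codon 4 AAC (Asn): third position 2-fold.
Codon 5 TCT (Ser): third position 4-fold.
Codon 6 AAG (Lys): third position 2-fold.
Four-fold degenerate third positions: 2.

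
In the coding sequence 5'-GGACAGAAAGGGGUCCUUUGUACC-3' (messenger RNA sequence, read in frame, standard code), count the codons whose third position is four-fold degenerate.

5

Codon 1 GGA (Gly): third position 4-fold.
Codon 2 CAG (Gln): third position 2-fold.
Codon 3 AAA (Lys): third position 2-fold.
Codon 4 GGG (Gly): third position 4-fold.
Codon 5 GUC (Val): third position 4-fold.
Codon 6 CUU (Leu): third position 4-fold.
Codon 7 UGU (Cys): third position 2-fold.
Codon 8 ACC (Thr): third position 4-fold.
Four-fold degenerate third positions: 5.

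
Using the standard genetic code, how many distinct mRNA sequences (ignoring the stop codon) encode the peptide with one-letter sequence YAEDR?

Tyr: 2 codons.
Ala: 4 codons.
Glu: 2 codons.
Asp: 2 codons.
Arg: 6 codons.
2 × 4 × 2 × 2 × 6 = 192.

192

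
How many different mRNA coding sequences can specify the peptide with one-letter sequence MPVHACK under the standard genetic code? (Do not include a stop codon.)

512

Met: 1 codon.
Pro: 4 codons.
Val: 4 codons.
His: 2 codons.
Ala: 4 codons.
Cys: 2 codons.
Lys: 2 codons.
1 × 4 × 4 × 2 × 4 × 2 × 2 = 512.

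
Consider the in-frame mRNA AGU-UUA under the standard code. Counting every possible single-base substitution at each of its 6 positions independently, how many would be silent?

Codon 1 (AGU, Ser): 1 synonymous substitution.
Codon 2 (UUA, Leu): 2 synonymous substitutions.
Total: 1 + 2 = 3.

3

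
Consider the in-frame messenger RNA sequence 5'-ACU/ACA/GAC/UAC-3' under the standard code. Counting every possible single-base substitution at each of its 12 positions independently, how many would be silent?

Codon 1 (ACU, Thr): 3 synonymous substitutions.
Codon 2 (ACA, Thr): 3 synonymous substitutions.
Codon 3 (GAC, Asp): 1 synonymous substitution.
Codon 4 (UAC, Tyr): 1 synonymous substitution.
Total: 3 + 3 + 1 + 1 = 8.

8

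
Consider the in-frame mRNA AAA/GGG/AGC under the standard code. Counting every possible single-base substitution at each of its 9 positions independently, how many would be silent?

5

Codon 1 (AAA, Lys): 1 synonymous substitution.
Codon 2 (GGG, Gly): 3 synonymous substitutions.
Codon 3 (AGC, Ser): 1 synonymous substitution.
Total: 1 + 3 + 1 = 5.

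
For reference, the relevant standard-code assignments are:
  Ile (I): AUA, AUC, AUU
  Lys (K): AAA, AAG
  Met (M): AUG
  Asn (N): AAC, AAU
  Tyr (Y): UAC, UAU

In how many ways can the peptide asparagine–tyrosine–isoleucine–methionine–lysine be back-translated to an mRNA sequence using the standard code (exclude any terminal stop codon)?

Asn: 2 codons.
Tyr: 2 codons.
Ile: 3 codons.
Met: 1 codon.
Lys: 2 codons.
2 × 2 × 3 × 1 × 2 = 24.

24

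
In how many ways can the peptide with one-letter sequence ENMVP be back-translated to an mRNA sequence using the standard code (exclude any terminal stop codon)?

64

Glu: 2 codons.
Asn: 2 codons.
Met: 1 codon.
Val: 4 codons.
Pro: 4 codons.
2 × 2 × 1 × 4 × 4 = 64.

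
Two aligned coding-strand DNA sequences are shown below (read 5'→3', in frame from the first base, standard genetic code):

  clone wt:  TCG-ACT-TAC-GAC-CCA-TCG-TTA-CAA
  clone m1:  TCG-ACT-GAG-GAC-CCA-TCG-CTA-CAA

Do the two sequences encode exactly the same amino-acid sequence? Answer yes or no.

Codon 1: TCG Ser / TCG Ser — identical.
Codon 2: ACT Thr / ACT Thr — identical.
Codon 3: TAC Tyr / GAG Glu — nonsynonymous.
Codon 4: GAC Asp / GAC Asp — identical.
Codon 5: CCA Pro / CCA Pro — identical.
Codon 6: TCG Ser / TCG Ser — identical.
Codon 7: TTA Leu / CTA Leu — synonymous.
Codon 8: CAA Gln / CAA Gln — identical.
Nonsynonymous differences: 1 → different protein.

no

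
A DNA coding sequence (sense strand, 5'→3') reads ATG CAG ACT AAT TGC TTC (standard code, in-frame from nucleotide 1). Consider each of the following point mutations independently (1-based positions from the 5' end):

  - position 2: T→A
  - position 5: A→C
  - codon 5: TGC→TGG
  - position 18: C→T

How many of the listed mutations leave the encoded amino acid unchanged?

Codon 1: ATG (Met) → AAG (Lys) — missense.
Codon 2: CAG (Gln) → CCG (Pro) — missense.
Codon 5: TGC (Cys) → TGG (Trp) — missense.
Codon 6: TTC (Phe) → TTT (Phe) — synonymous.
Synonymous: 1 of 4.

1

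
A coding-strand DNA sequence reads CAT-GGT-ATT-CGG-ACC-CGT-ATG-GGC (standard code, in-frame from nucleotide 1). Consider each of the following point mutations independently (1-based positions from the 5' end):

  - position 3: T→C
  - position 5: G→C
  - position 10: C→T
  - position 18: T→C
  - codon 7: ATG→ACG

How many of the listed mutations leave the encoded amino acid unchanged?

Codon 1: CAT (His) → CAC (His) — synonymous.
Codon 2: GGT (Gly) → GCT (Ala) — missense.
Codon 4: CGG (Arg) → TGG (Trp) — missense.
Codon 6: CGT (Arg) → CGC (Arg) — synonymous.
Codon 7: ATG (Met) → ACG (Thr) — missense.
Synonymous: 2 of 5.

2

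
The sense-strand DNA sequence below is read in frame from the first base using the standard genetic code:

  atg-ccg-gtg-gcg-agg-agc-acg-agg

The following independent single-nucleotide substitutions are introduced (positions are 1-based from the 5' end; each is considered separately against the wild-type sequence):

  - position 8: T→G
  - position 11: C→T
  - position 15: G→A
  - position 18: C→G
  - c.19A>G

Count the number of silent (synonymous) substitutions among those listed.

1

Codon 3: GTG (Val) → GGG (Gly) — missense.
Codon 4: GCG (Ala) → GTG (Val) — missense.
Codon 5: AGG (Arg) → AGA (Arg) — synonymous.
Codon 6: AGC (Ser) → AGG (Arg) — missense.
Codon 7: ACG (Thr) → GCG (Ala) — missense.
Synonymous: 1 of 5.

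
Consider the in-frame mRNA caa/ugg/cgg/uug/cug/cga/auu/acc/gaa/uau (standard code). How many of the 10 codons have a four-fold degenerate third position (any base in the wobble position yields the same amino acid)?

4

Codon 1 CAA (Gln): third position 2-fold.
Codon 2 UGG (Trp): third position 1-fold.
Codon 3 CGG (Arg): third position 4-fold.
Codon 4 UUG (Leu): third position 2-fold.
Codon 5 CUG (Leu): third position 4-fold.
Codon 6 CGA (Arg): third position 4-fold.
Codon 7 AUU (Ile): third position 3-fold.
Codon 8 ACC (Thr): third position 4-fold.
Codon 9 GAA (Glu): third position 2-fold.
Codon 10 UAU (Tyr): third position 2-fold.
Four-fold degenerate third positions: 4.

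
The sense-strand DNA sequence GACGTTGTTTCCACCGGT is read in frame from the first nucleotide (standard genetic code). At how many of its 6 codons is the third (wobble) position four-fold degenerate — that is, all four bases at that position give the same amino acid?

5

Codon 1 GAC (Asp): third position 2-fold.
Codon 2 GTT (Val): third position 4-fold.
Codon 3 GTT (Val): third position 4-fold.
Codon 4 TCC (Ser): third position 4-fold.
Codon 5 ACC (Thr): third position 4-fold.
Codon 6 GGT (Gly): third position 4-fold.
Four-fold degenerate third positions: 5.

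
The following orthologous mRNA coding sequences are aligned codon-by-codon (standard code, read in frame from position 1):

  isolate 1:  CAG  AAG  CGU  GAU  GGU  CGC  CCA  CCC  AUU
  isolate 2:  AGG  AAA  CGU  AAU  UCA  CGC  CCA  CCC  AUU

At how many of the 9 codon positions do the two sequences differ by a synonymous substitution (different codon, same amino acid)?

Codon 1: CAG Gln / AGG Arg — nonsynonymous.
Codon 2: AAG Lys / AAA Lys — synonymous.
Codon 3: CGU Arg / CGU Arg — identical.
Codon 4: GAU Asp / AAU Asn — nonsynonymous.
Codon 5: GGU Gly / UCA Ser — nonsynonymous.
Codon 6: CGC Arg / CGC Arg — identical.
Codon 7: CCA Pro / CCA Pro — identical.
Codon 8: CCC Pro / CCC Pro — identical.
Codon 9: AUU Ile / AUU Ile — identical.
Synonymous differences: 1.

1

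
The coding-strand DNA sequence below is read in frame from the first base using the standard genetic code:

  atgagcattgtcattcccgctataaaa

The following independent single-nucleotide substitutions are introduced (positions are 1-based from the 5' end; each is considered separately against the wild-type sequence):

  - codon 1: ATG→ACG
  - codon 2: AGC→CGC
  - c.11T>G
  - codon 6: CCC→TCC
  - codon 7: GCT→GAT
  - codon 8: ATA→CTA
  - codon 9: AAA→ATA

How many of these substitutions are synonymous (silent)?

Codon 1: ATG (Met) → ACG (Thr) — missense.
Codon 2: AGC (Ser) → CGC (Arg) — missense.
Codon 4: GTC (Val) → GGC (Gly) — missense.
Codon 6: CCC (Pro) → TCC (Ser) — missense.
Codon 7: GCT (Ala) → GAT (Asp) — missense.
Codon 8: ATA (Ile) → CTA (Leu) — missense.
Codon 9: AAA (Lys) → ATA (Ile) — missense.
Synonymous: 0 of 7.

0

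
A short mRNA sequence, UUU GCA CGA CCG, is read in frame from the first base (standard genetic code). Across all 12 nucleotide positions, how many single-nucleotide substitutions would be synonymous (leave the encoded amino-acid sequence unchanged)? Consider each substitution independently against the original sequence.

Codon 1 (UUU, Phe): 1 synonymous substitution.
Codon 2 (GCA, Ala): 3 synonymous substitutions.
Codon 3 (CGA, Arg): 4 synonymous substitutions.
Codon 4 (CCG, Pro): 3 synonymous substitutions.
Total: 1 + 3 + 4 + 3 = 11.

11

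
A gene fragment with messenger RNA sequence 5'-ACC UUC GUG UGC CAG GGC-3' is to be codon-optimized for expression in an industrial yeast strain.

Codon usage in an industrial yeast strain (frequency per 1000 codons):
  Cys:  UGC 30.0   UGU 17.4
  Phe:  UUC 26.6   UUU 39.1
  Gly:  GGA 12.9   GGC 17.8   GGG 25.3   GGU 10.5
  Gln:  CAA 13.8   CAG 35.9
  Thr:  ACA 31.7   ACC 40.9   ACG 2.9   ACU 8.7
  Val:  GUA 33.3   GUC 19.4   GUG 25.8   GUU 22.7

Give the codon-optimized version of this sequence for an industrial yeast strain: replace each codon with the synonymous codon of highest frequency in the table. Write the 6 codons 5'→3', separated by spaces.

Codon 1 (Thr): best is ACC at 40.9.
Codon 2 (Phe): best is UUU at 39.1.
Codon 3 (Val): best is GUA at 33.3.
Codon 4 (Cys): best is UGC at 30.0.
Codon 5 (Gln): best is CAG at 35.9.
Codon 6 (Gly): best is GGG at 25.3.

ACC UUU GUA UGC CAG GGG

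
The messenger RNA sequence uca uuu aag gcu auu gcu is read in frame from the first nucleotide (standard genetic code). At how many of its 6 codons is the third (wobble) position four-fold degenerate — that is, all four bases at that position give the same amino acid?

Codon 1 UCA (Ser): third position 4-fold.
Codon 2 UUU (Phe): third position 2-fold.
Codon 3 AAG (Lys): third position 2-fold.
Codon 4 GCU (Ala): third position 4-fold.
Codon 5 AUU (Ile): third position 3-fold.
Codon 6 GCU (Ala): third position 4-fold.
Four-fold degenerate third positions: 3.

3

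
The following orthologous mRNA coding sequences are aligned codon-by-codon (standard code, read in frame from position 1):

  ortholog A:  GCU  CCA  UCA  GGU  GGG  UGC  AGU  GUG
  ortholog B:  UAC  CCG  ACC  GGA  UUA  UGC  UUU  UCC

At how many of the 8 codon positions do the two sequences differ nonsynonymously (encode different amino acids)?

Codon 1: GCU Ala / UAC Tyr — nonsynonymous.
Codon 2: CCA Pro / CCG Pro — synonymous.
Codon 3: UCA Ser / ACC Thr — nonsynonymous.
Codon 4: GGU Gly / GGA Gly — synonymous.
Codon 5: GGG Gly / UUA Leu — nonsynonymous.
Codon 6: UGC Cys / UGC Cys — identical.
Codon 7: AGU Ser / UUU Phe — nonsynonymous.
Codon 8: GUG Val / UCC Ser — nonsynonymous.
Nonsynonymous differences: 5.

5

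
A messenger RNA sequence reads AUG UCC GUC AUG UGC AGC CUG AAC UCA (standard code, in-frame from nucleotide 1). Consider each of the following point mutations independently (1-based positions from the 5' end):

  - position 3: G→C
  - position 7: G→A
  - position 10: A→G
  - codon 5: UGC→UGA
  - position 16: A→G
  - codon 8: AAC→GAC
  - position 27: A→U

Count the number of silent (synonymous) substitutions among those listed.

1

Codon 1: AUG (Met) → AUC (Ile) — missense.
Codon 3: GUC (Val) → AUC (Ile) — missense.
Codon 4: AUG (Met) → GUG (Val) — missense.
Codon 5: UGC (Cys) → UGA (Stop) — nonsense.
Codon 6: AGC (Ser) → GGC (Gly) — missense.
Codon 8: AAC (Asn) → GAC (Asp) — missense.
Codon 9: UCA (Ser) → UCU (Ser) — synonymous.
Synonymous: 1 of 7.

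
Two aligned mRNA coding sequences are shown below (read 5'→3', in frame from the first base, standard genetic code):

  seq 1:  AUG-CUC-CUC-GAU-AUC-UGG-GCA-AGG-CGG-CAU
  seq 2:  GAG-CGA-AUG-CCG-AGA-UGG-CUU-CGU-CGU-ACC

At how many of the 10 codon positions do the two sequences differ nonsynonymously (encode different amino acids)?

Codon 1: AUG Met / GAG Glu — nonsynonymous.
Codon 2: CUC Leu / CGA Arg — nonsynonymous.
Codon 3: CUC Leu / AUG Met — nonsynonymous.
Codon 4: GAU Asp / CCG Pro — nonsynonymous.
Codon 5: AUC Ile / AGA Arg — nonsynonymous.
Codon 6: UGG Trp / UGG Trp — identical.
Codon 7: GCA Ala / CUU Leu — nonsynonymous.
Codon 8: AGG Arg / CGU Arg — synonymous.
Codon 9: CGG Arg / CGU Arg — synonymous.
Codon 10: CAU His / ACC Thr — nonsynonymous.
Nonsynonymous differences: 7.

7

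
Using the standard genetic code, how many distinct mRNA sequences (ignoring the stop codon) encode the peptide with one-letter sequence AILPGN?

2304

Ala: 4 codons.
Ile: 3 codons.
Leu: 6 codons.
Pro: 4 codons.
Gly: 4 codons.
Asn: 2 codons.
4 × 3 × 6 × 4 × 4 × 2 = 2304.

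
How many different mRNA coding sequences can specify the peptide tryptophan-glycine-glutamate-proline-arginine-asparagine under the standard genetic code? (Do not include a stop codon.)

Trp: 1 codon.
Gly: 4 codons.
Glu: 2 codons.
Pro: 4 codons.
Arg: 6 codons.
Asn: 2 codons.
1 × 4 × 2 × 4 × 6 × 2 = 384.

384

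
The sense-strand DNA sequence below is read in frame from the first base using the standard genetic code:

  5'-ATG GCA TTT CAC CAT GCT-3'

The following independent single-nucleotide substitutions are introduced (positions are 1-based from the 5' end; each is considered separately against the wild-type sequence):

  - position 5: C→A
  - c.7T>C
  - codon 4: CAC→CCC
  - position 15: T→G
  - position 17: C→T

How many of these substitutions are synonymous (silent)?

Codon 2: GCA (Ala) → GAA (Glu) — missense.
Codon 3: TTT (Phe) → CTT (Leu) — missense.
Codon 4: CAC (His) → CCC (Pro) — missense.
Codon 5: CAT (His) → CAG (Gln) — missense.
Codon 6: GCT (Ala) → GTT (Val) — missense.
Synonymous: 0 of 5.

0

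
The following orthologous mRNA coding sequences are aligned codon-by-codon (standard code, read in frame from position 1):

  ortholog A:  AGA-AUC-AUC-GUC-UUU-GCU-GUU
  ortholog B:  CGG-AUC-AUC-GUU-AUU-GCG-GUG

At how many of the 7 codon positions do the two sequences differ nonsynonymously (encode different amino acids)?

1

Codon 1: AGA Arg / CGG Arg — synonymous.
Codon 2: AUC Ile / AUC Ile — identical.
Codon 3: AUC Ile / AUC Ile — identical.
Codon 4: GUC Val / GUU Val — synonymous.
Codon 5: UUU Phe / AUU Ile — nonsynonymous.
Codon 6: GCU Ala / GCG Ala — synonymous.
Codon 7: GUU Val / GUG Val — synonymous.
Nonsynonymous differences: 1.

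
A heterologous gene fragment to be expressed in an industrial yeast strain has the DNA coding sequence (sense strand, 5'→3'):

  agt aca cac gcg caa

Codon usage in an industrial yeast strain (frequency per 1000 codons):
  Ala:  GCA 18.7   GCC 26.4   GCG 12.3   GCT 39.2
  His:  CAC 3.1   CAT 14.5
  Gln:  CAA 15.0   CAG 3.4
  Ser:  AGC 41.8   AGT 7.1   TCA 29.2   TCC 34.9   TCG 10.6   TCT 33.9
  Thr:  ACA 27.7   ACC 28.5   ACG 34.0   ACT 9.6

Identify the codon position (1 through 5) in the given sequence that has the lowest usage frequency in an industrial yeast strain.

Codon 1 AGT (Ser): 7.1 per 1000.
Codon 2 ACA (Thr): 27.7 per 1000.
Codon 3 CAC (His): 3.1 per 1000.
Codon 4 GCG (Ala): 12.3 per 1000.
Codon 5 CAA (Gln): 15.0 per 1000.
Lowest frequency is 3.1 at codon 3.

3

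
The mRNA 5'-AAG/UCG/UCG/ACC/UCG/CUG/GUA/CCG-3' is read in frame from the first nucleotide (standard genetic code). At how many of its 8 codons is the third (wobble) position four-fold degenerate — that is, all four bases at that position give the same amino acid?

7

Codon 1 AAG (Lys): third position 2-fold.
Codon 2 UCG (Ser): third position 4-fold.
Codon 3 UCG (Ser): third position 4-fold.
Codon 4 ACC (Thr): third position 4-fold.
Codon 5 UCG (Ser): third position 4-fold.
Codon 6 CUG (Leu): third position 4-fold.
Codon 7 GUA (Val): third position 4-fold.
Codon 8 CCG (Pro): third position 4-fold.
Four-fold degenerate third positions: 7.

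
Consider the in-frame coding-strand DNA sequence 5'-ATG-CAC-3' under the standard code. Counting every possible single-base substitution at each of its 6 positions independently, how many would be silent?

Codon 1 (ATG, Met): 0 synonymous substitutions.
Codon 2 (CAC, His): 1 synonymous substitution.
Total: 0 + 1 = 1.

1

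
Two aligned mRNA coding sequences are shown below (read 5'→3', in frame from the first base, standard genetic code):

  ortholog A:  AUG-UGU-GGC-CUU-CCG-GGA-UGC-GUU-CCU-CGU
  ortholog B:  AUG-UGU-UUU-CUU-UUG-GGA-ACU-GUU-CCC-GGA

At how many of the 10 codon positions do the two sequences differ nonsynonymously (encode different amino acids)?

Codon 1: AUG Met / AUG Met — identical.
Codon 2: UGU Cys / UGU Cys — identical.
Codon 3: GGC Gly / UUU Phe — nonsynonymous.
Codon 4: CUU Leu / CUU Leu — identical.
Codon 5: CCG Pro / UUG Leu — nonsynonymous.
Codon 6: GGA Gly / GGA Gly — identical.
Codon 7: UGC Cys / ACU Thr — nonsynonymous.
Codon 8: GUU Val / GUU Val — identical.
Codon 9: CCU Pro / CCC Pro — synonymous.
Codon 10: CGU Arg / GGA Gly — nonsynonymous.
Nonsynonymous differences: 4.

4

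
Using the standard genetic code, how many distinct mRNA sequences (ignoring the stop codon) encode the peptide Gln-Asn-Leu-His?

Gln: 2 codons.
Asn: 2 codons.
Leu: 6 codons.
His: 2 codons.
2 × 2 × 6 × 2 = 48.

48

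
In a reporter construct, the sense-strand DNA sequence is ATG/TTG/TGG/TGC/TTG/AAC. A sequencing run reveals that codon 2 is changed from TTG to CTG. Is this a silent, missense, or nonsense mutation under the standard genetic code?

silent

Position 4 falls in codon 2: TTG → Leu.
After the substitution the codon is CTG → Leu.
Both encode Leu, so the change is synonymous.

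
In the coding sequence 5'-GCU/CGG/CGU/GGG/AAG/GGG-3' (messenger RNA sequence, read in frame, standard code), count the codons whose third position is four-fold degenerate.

5

Codon 1 GCU (Ala): third position 4-fold.
Codon 2 CGG (Arg): third position 4-fold.
Codon 3 CGU (Arg): third position 4-fold.
Codon 4 GGG (Gly): third position 4-fold.
Codon 5 AAG (Lys): third position 2-fold.
Codon 6 GGG (Gly): third position 4-fold.
Four-fold degenerate third positions: 5.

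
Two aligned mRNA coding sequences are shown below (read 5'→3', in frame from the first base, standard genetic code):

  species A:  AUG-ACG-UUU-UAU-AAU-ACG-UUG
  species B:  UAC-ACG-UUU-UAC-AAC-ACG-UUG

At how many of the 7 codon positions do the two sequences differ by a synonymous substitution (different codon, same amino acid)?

Codon 1: AUG Met / UAC Tyr — nonsynonymous.
Codon 2: ACG Thr / ACG Thr — identical.
Codon 3: UUU Phe / UUU Phe — identical.
Codon 4: UAU Tyr / UAC Tyr — synonymous.
Codon 5: AAU Asn / AAC Asn — synonymous.
Codon 6: ACG Thr / ACG Thr — identical.
Codon 7: UUG Leu / UUG Leu — identical.
Synonymous differences: 2.

2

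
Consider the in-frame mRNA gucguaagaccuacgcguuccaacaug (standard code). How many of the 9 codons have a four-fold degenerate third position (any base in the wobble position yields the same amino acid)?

Codon 1 GUC (Val): third position 4-fold.
Codon 2 GUA (Val): third position 4-fold.
Codon 3 AGA (Arg): third position 2-fold.
Codon 4 CCU (Pro): third position 4-fold.
Codon 5 ACG (Thr): third position 4-fold.
Codon 6 CGU (Arg): third position 4-fold.
Codon 7 UCC (Ser): third position 4-fold.
Codon 8 AAC (Asn): third position 2-fold.
Codon 9 AUG (Met): third position 1-fold.
Four-fold degenerate third positions: 6.

6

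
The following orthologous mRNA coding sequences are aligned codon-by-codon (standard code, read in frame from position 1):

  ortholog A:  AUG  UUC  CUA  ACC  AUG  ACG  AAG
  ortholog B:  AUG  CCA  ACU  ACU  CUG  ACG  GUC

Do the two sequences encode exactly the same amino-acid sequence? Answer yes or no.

Codon 1: AUG Met / AUG Met — identical.
Codon 2: UUC Phe / CCA Pro — nonsynonymous.
Codon 3: CUA Leu / ACU Thr — nonsynonymous.
Codon 4: ACC Thr / ACU Thr — synonymous.
Codon 5: AUG Met / CUG Leu — nonsynonymous.
Codon 6: ACG Thr / ACG Thr — identical.
Codon 7: AAG Lys / GUC Val — nonsynonymous.
Nonsynonymous differences: 4 → different protein.

no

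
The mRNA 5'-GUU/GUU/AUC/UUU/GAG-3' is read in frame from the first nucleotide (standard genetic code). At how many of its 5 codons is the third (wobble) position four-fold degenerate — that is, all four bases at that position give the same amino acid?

2

Codon 1 GUU (Val): third position 4-fold.
Codon 2 GUU (Val): third position 4-fold.
Codon 3 AUC (Ile): third position 3-fold.
Codon 4 UUU (Phe): third position 2-fold.
Codon 5 GAG (Glu): third position 2-fold.
Four-fold degenerate third positions: 2.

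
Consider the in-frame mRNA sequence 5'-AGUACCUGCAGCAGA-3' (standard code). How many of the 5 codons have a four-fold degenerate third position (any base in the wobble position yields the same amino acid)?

1

Codon 1 AGU (Ser): third position 2-fold.
Codon 2 ACC (Thr): third position 4-fold.
Codon 3 UGC (Cys): third position 2-fold.
Codon 4 AGC (Ser): third position 2-fold.
Codon 5 AGA (Arg): third position 2-fold.
Four-fold degenerate third positions: 1.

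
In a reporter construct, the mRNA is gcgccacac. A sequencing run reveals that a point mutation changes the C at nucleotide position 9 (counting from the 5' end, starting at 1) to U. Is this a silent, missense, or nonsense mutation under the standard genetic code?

silent

Position 9 falls in codon 3: CAC → His.
After the substitution the codon is CAU → His.
Both encode His, so the change is synonymous.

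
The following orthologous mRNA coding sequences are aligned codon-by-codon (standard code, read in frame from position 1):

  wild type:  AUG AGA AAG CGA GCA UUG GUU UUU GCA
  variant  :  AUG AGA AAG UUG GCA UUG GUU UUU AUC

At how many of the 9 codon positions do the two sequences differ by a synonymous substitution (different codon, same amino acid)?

0

Codon 1: AUG Met / AUG Met — identical.
Codon 2: AGA Arg / AGA Arg — identical.
Codon 3: AAG Lys / AAG Lys — identical.
Codon 4: CGA Arg / UUG Leu — nonsynonymous.
Codon 5: GCA Ala / GCA Ala — identical.
Codon 6: UUG Leu / UUG Leu — identical.
Codon 7: GUU Val / GUU Val — identical.
Codon 8: UUU Phe / UUU Phe — identical.
Codon 9: GCA Ala / AUC Ile — nonsynonymous.
Synonymous differences: 0.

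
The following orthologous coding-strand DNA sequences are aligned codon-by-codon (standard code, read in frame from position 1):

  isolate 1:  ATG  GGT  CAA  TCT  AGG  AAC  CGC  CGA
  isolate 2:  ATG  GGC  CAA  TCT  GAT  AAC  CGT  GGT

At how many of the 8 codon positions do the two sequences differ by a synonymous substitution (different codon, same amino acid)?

Codon 1: ATG Met / ATG Met — identical.
Codon 2: GGT Gly / GGC Gly — synonymous.
Codon 3: CAA Gln / CAA Gln — identical.
Codon 4: TCT Ser / TCT Ser — identical.
Codon 5: AGG Arg / GAT Asp — nonsynonymous.
Codon 6: AAC Asn / AAC Asn — identical.
Codon 7: CGC Arg / CGT Arg — synonymous.
Codon 8: CGA Arg / GGT Gly — nonsynonymous.
Synonymous differences: 2.

2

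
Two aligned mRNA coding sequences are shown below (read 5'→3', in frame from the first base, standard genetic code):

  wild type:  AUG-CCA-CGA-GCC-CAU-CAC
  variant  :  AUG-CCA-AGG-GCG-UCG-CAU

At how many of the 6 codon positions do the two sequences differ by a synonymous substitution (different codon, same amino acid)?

3

Codon 1: AUG Met / AUG Met — identical.
Codon 2: CCA Pro / CCA Pro — identical.
Codon 3: CGA Arg / AGG Arg — synonymous.
Codon 4: GCC Ala / GCG Ala — synonymous.
Codon 5: CAU His / UCG Ser — nonsynonymous.
Codon 6: CAC His / CAU His — synonymous.
Synonymous differences: 3.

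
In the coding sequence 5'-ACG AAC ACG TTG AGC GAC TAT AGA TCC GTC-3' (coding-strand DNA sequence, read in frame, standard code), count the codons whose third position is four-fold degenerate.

4

Codon 1 ACG (Thr): third position 4-fold.
Codon 2 AAC (Asn): third position 2-fold.
Codon 3 ACG (Thr): third position 4-fold.
Codon 4 TTG (Leu): third position 2-fold.
Codon 5 AGC (Ser): third position 2-fold.
Codon 6 GAC (Asp): third position 2-fold.
Codon 7 TAT (Tyr): third position 2-fold.
Codon 8 AGA (Arg): third position 2-fold.
Codon 9 TCC (Ser): third position 4-fold.
Codon 10 GTC (Val): third position 4-fold.
Four-fold degenerate third positions: 4.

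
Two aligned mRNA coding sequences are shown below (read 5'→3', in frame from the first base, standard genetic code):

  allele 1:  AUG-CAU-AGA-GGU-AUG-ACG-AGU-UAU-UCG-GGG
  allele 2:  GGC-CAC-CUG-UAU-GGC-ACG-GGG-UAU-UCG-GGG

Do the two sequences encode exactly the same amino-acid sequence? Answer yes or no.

Codon 1: AUG Met / GGC Gly — nonsynonymous.
Codon 2: CAU His / CAC His — synonymous.
Codon 3: AGA Arg / CUG Leu — nonsynonymous.
Codon 4: GGU Gly / UAU Tyr — nonsynonymous.
Codon 5: AUG Met / GGC Gly — nonsynonymous.
Codon 6: ACG Thr / ACG Thr — identical.
Codon 7: AGU Ser / GGG Gly — nonsynonymous.
Codon 8: UAU Tyr / UAU Tyr — identical.
Codon 9: UCG Ser / UCG Ser — identical.
Codon 10: GGG Gly / GGG Gly — identical.
Nonsynonymous differences: 5 → different protein.

no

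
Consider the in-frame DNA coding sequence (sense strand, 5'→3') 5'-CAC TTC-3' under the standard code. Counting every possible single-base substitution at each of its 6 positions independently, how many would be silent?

2

Codon 1 (CAC, His): 1 synonymous substitution.
Codon 2 (TTC, Phe): 1 synonymous substitution.
Total: 1 + 1 = 2.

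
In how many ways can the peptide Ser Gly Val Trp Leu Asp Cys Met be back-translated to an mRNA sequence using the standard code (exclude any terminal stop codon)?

Ser: 6 codons.
Gly: 4 codons.
Val: 4 codons.
Trp: 1 codon.
Leu: 6 codons.
Asp: 2 codons.
Cys: 2 codons.
Met: 1 codon.
6 × 4 × 4 × 1 × 6 × 2 × 2 × 1 = 2304.

2304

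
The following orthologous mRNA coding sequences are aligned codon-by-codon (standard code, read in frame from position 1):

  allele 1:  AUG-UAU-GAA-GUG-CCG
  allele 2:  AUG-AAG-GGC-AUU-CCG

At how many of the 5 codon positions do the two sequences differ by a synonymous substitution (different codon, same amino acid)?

Codon 1: AUG Met / AUG Met — identical.
Codon 2: UAU Tyr / AAG Lys — nonsynonymous.
Codon 3: GAA Glu / GGC Gly — nonsynonymous.
Codon 4: GUG Val / AUU Ile — nonsynonymous.
Codon 5: CCG Pro / CCG Pro — identical.
Synonymous differences: 0.

0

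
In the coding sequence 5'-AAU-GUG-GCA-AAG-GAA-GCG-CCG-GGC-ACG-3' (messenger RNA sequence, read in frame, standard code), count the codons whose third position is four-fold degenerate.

6

Codon 1 AAU (Asn): third position 2-fold.
Codon 2 GUG (Val): third position 4-fold.
Codon 3 GCA (Ala): third position 4-fold.
Codon 4 AAG (Lys): third position 2-fold.
Codon 5 GAA (Glu): third position 2-fold.
Codon 6 GCG (Ala): third position 4-fold.
Codon 7 CCG (Pro): third position 4-fold.
Codon 8 GGC (Gly): third position 4-fold.
Codon 9 ACG (Thr): third position 4-fold.
Four-fold degenerate third positions: 6.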